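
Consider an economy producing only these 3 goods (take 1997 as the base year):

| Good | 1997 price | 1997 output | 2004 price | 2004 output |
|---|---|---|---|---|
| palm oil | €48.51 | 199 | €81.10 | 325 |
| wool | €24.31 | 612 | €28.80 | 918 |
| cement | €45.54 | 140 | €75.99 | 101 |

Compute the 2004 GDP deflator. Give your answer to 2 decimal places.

Nominal GDP 2004 = 81.10·325 + 28.80·918 + 75.99·101 = 60470.89.
Real GDP 2004 (at 1997 prices) = 48.51·325 + 24.31·918 + 45.54·101 = 42681.87.
Deflator = Nominal/Real × 100 = 60470.89/42681.87 × 100 = 141.678.

141.68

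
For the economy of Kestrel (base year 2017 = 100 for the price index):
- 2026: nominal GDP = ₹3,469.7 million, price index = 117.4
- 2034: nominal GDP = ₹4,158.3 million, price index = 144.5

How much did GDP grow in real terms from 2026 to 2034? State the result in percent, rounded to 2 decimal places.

Real GDP 2026 = 3469.7 / 1.174 = 2955.45.
Real GDP 2034 = 4158.3 / 1.445 = 2877.72.
Real growth = 2877.72 / 2955.45 − 1 = -0.0263.

-2.63%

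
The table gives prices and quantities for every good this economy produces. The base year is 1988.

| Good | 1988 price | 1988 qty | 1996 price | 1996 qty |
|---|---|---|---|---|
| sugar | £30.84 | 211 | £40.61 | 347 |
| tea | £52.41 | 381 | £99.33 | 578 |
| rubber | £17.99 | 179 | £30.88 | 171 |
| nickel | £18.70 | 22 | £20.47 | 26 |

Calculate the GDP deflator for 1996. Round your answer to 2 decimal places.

Nominal GDP 1996 = 40.61·347 + 99.33·578 + 30.88·171 + 20.47·26 = 77317.11.
Real GDP 1996 (at 1988 prices) = 30.84·347 + 52.41·578 + 17.99·171 + 18.70·26 = 44556.95.
Deflator = Nominal/Real × 100 = 77317.11/44556.95 × 100 = 173.524.

173.52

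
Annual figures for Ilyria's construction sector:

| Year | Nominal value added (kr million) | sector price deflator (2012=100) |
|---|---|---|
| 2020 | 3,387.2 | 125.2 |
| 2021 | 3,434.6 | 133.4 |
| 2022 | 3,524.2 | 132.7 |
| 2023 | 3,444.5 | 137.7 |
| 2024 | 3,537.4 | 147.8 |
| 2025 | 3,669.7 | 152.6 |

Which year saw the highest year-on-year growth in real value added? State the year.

2022

2021: real = 3434.6/1.334 = 2574.66; growth vs 2020 (2705.43) = -4.83%.
2022: real = 3524.2/1.327 = 2655.76; growth vs 2021 (2574.66) = 3.15%.
2023: real = 3444.5/1.377 = 2501.45; growth vs 2022 (2655.76) = -5.81%.
2024: real = 3537.4/1.478 = 2393.37; growth vs 2023 (2501.45) = -4.32%.
2025: real = 3669.7/1.526 = 2404.78; growth vs 2024 (2393.37) = 0.48%.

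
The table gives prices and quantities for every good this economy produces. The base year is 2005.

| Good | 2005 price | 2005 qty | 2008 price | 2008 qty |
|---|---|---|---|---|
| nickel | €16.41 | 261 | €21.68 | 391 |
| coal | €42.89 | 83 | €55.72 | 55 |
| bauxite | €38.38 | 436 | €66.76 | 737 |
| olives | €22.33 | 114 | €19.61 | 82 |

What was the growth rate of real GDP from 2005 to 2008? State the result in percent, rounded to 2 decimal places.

Real GDP 2005 = Nominal GDP 2005 = 16.41·261 + 42.89·83 + 38.38·436 + 22.33·114 = 27122.18.
Real GDP 2008 (at 2005 prices) = 16.41·391 + 42.89·55 + 38.38·737 + 22.33·82 = 38892.38.
Real growth = 38892.38/27122.18 − 1 = 0.4340.

43.40%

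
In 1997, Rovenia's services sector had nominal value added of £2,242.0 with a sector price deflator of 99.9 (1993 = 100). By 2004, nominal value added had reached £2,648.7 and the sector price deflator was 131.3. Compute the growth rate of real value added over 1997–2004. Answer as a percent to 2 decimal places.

-10.11%

Real value added 1997 = 2242.0 / 0.999 = 2244.24.
Real value added 2004 = 2648.7 / 1.313 = 2017.29.
Real growth = 2017.29 / 2244.24 − 1 = -0.1011.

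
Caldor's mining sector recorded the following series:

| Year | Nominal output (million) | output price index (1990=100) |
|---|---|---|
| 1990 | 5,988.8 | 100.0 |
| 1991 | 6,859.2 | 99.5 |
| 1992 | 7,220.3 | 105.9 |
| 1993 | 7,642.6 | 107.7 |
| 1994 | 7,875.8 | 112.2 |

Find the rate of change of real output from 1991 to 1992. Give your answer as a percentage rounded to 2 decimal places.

-1.10%

Real output 1991 = 6859.2/0.995 = 6893.67.
Real output 1992 = 7220.3/1.059 = 6818.04.
Change = 6818.04/6893.67 − 1 = -0.0110.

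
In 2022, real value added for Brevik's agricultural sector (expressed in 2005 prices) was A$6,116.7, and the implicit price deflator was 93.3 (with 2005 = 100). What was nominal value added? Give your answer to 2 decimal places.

A$5,706.88

Nominal value added = Real × (implicit price deflator/100) = 6116.7 × 0.933 = 5706.88.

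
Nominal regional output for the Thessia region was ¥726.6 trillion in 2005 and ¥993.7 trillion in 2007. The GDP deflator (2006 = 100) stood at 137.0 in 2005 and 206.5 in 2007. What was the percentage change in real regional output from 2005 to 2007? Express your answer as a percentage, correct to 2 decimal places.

-9.27%

Deflate each year: 2005 → 726.6/1.370 = 530.36; 2007 → 993.7/2.065 = 481.21.
So real regional output changed by 481.21/530.36 − 1 = -0.0927, i.e. -9.27%.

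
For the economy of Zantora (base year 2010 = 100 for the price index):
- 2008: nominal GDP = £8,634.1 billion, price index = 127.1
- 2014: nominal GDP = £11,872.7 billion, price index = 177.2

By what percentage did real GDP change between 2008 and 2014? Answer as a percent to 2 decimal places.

Deflate each year: 2008 → 8634.1/1.271 = 6793.15; 2014 → 11872.7/1.772 = 6700.17.
So real GDP changed by 6700.17/6793.15 − 1 = -0.0137, i.e. -1.37%.

-1.37%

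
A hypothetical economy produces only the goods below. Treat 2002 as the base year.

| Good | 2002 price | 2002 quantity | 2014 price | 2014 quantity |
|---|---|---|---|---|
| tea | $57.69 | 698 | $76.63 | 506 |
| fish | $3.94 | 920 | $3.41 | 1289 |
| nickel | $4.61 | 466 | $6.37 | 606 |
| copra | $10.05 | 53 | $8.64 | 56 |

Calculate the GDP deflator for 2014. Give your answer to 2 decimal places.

126.28

Nominal GDP 2014 = 76.63·506 + 3.41·1289 + 6.37·606 + 8.64·56 = 47514.33.
Real GDP 2014 (at 2002 prices) = 57.69·506 + 3.94·1289 + 4.61·606 + 10.05·56 = 37626.26.
Deflator = Nominal/Real × 100 = 47514.33/37626.26 × 100 = 126.280.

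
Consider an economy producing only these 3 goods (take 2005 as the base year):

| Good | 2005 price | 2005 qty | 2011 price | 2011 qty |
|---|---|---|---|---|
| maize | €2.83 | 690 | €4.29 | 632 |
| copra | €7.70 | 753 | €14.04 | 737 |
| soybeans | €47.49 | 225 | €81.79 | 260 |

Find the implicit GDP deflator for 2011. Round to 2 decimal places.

173.26

Nominal GDP 2011 = 4.29·632 + 14.04·737 + 81.79·260 = 34324.16.
Real GDP 2011 (at 2005 prices) = 2.83·632 + 7.70·737 + 47.49·260 = 19810.86.
Deflator = Nominal/Real × 100 = 34324.16/19810.86 × 100 = 173.259.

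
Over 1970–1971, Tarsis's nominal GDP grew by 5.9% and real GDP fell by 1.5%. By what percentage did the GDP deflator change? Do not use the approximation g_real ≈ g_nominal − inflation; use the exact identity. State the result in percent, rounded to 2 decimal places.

7.51%

(1 + g_nom) = (1 + g_real)(1 + π), so π = 1.0590 / 0.9850 − 1 = 0.07513.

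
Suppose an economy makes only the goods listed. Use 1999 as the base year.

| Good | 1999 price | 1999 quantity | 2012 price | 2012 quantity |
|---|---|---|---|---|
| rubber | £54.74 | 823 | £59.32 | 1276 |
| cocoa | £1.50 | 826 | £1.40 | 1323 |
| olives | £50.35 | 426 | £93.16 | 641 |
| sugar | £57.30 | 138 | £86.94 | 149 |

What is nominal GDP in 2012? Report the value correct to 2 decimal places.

Nominal GDP 2012 = Σ (p_2012 × q_2012) = 59.32·1276 + 1.40·1323 + 93.16·641 + 86.94·149 = 150214.14.

£150214.14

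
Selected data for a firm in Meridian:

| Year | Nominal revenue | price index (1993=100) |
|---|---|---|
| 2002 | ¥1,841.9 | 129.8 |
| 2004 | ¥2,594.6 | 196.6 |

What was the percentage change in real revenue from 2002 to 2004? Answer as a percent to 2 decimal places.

Deflate each year: 2002 → 1841.9/1.298 = 1419.03; 2004 → 2594.6/1.966 = 1319.74.
So real revenue changed by 1319.74/1419.03 − 1 = -0.0700, i.e. -7.00%.

-7.00%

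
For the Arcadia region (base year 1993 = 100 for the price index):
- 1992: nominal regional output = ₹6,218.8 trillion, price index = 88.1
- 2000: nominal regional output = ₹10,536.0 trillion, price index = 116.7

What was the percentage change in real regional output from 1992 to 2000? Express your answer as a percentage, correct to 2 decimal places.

27.90%

Real regional output 1992 = 6218.8 / 0.881 = 7058.80.
Real regional output 2000 = 10536.0 / 1.167 = 9028.28.
Real growth = 9028.28 / 7058.80 − 1 = 0.2790.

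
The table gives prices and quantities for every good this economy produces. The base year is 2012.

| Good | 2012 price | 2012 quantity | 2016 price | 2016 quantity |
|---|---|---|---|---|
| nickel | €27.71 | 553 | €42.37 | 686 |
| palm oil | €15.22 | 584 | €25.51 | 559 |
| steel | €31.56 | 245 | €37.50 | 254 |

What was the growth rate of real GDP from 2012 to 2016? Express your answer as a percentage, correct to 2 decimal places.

Real GDP 2012 = Nominal GDP 2012 = 27.71·553 + 15.22·584 + 31.56·245 = 31944.31.
Real GDP 2016 (at 2012 prices) = 27.71·686 + 15.22·559 + 31.56·254 = 35533.28.
Real growth = 35533.28/31944.31 − 1 = 0.1124.

11.24%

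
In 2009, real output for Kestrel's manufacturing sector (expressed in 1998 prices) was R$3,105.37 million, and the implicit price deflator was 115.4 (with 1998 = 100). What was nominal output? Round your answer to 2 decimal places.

Nominal output = Real × (implicit price deflator/100) = 3105.37 × 1.154 = 3583.60.

R$3,583.60 million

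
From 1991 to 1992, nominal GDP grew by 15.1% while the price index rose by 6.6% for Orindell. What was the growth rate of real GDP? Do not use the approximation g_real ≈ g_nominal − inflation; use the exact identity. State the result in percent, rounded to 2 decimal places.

7.97%

(1 + g_nom) = (1 + g_real)(1 + π), so g_real = 1.1510 / 1.0660 − 1 = 0.07974.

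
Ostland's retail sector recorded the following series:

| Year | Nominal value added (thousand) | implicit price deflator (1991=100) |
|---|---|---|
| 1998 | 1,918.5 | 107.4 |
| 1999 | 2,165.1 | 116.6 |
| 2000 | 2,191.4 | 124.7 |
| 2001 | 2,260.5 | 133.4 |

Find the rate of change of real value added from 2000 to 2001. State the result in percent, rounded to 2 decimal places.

Real value added 2000 = 2191.4/1.247 = 1757.34.
Real value added 2001 = 2260.5/1.334 = 1694.53.
Change = 1694.53/1757.34 − 1 = -0.0357.

-3.57%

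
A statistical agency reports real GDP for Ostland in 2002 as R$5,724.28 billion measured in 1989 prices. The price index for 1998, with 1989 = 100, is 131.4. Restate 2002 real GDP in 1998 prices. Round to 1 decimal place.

R$7,521.7 billion

Real GDP in 1998 prices = Real GDP in 1989 prices × (P_1998/P_1989) = 5724.28 × 1.314 = 7521.70.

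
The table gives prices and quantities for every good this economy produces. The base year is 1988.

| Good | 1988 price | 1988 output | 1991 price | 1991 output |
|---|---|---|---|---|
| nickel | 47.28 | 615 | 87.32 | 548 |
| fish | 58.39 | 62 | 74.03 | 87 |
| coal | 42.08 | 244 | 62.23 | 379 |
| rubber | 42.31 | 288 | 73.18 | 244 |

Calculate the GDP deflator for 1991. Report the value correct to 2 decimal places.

167.19

Nominal GDP 1991 = 87.32·548 + 74.03·87 + 62.23·379 + 73.18·244 = 95733.06.
Real GDP 1991 (at 1988 prices) = 47.28·548 + 58.39·87 + 42.08·379 + 42.31·244 = 57261.33.
Deflator = Nominal/Real × 100 = 95733.06/57261.33 × 100 = 167.186.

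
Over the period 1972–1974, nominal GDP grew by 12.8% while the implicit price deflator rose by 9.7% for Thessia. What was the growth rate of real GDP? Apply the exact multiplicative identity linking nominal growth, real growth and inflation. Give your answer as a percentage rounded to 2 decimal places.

2.83%

(1 + g_nom) = (1 + g_real)(1 + π), so g_real = 1.1280 / 1.0970 − 1 = 0.02826.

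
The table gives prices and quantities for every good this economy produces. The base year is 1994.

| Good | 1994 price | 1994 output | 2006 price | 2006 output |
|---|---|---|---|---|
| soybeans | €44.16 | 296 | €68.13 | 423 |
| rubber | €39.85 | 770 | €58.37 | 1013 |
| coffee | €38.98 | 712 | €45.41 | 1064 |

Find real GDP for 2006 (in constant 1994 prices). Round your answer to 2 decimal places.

Real GDP 2006 = Σ (p_1994 × q_2006) = 44.16·423 + 39.85·1013 + 38.98·1064 = 100522.45.

€100522.45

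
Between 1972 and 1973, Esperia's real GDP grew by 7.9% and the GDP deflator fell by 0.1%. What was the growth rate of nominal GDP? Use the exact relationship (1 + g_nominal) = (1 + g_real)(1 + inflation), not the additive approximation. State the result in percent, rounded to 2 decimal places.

(1 + g_nom) = (1 + g_real)(1 + π) = 1.0790 × 0.9990 = 1.07792.

7.79%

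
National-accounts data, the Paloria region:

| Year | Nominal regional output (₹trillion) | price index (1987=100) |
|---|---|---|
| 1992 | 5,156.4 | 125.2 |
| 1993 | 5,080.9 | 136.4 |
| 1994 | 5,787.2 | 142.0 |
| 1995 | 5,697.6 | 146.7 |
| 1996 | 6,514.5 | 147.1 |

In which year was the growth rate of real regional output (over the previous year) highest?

1993: real = 5080.9/1.364 = 3725.00; growth vs 1992 (4118.53) = -9.56%.
1994: real = 5787.2/1.420 = 4075.49; growth vs 1993 (3725.00) = 9.41%.
1995: real = 5697.6/1.467 = 3883.84; growth vs 1994 (4075.49) = -4.70%.
1996: real = 6514.5/1.471 = 4428.62; growth vs 1995 (3883.84) = 14.03%.

1996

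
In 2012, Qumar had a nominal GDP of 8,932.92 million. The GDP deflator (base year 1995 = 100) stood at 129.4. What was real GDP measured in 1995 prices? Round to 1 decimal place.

Real GDP = Nominal / (GDP deflator/100) = 8932.92 / 1.294 = 6903.34.

6,903.3 million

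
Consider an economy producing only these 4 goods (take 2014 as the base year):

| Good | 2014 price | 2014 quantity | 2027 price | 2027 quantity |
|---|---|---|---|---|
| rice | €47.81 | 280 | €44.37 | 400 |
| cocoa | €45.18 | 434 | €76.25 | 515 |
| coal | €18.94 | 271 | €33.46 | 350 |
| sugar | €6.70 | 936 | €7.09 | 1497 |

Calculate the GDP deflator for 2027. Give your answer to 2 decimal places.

Nominal GDP 2027 = 44.37·400 + 76.25·515 + 33.46·350 + 7.09·1497 = 79341.48.
Real GDP 2027 (at 2014 prices) = 47.81·400 + 45.18·515 + 18.94·350 + 6.70·1497 = 59050.60.
Deflator = Nominal/Real × 100 = 79341.48/59050.60 × 100 = 134.362.

134.36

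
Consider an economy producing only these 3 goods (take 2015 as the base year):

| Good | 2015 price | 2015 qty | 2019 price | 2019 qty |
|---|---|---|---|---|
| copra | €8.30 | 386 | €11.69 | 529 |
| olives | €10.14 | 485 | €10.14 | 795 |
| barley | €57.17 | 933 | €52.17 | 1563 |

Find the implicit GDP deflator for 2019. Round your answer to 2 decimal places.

Nominal GDP 2019 = 11.69·529 + 10.14·795 + 52.17·1563 = 95787.02.
Real GDP 2019 (at 2015 prices) = 8.30·529 + 10.14·795 + 57.17·1563 = 101808.71.
Deflator = Nominal/Real × 100 = 95787.02/101808.71 × 100 = 94.085.

94.09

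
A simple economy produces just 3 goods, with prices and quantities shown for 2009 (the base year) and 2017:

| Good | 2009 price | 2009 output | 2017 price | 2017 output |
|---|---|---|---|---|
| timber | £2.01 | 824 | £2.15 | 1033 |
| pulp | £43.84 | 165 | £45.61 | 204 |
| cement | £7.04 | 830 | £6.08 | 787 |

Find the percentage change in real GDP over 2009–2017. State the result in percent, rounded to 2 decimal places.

Real GDP 2009 = Nominal GDP 2009 = 2.01·824 + 43.84·165 + 7.04·830 = 14733.04.
Real GDP 2017 (at 2009 prices) = 2.01·1033 + 43.84·204 + 7.04·787 = 16560.17.
Real growth = 16560.17/14733.04 − 1 = 0.1240.

12.40%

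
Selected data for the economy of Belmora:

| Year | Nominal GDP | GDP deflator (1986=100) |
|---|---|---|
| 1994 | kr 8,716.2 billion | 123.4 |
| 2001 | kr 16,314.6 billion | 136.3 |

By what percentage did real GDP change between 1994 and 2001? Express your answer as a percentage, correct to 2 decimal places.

69.46%

Deflate each year: 1994 → 8716.2/1.234 = 7063.37; 2001 → 16314.6/1.363 = 11969.63.
So real GDP changed by 11969.63/7063.37 − 1 = 0.6946, i.e. 69.46%.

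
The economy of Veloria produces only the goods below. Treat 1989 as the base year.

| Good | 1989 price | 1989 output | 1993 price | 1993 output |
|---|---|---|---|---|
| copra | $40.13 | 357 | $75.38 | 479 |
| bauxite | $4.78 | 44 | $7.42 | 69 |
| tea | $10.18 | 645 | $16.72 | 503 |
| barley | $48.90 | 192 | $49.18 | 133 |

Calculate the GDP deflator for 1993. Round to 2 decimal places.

Nominal GDP 1993 = 75.38·479 + 7.42·69 + 16.72·503 + 49.18·133 = 51570.10.
Real GDP 1993 (at 1989 prices) = 40.13·479 + 4.78·69 + 10.18·503 + 48.90·133 = 31176.33.
Deflator = Nominal/Real × 100 = 51570.10/31176.33 × 100 = 165.414.

165.41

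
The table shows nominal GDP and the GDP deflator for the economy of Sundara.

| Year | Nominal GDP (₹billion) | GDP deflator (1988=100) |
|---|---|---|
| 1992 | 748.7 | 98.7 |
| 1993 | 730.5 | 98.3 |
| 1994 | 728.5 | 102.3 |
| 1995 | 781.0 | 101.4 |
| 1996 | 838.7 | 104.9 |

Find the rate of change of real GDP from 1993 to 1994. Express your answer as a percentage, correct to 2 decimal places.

Real GDP 1993 = 730.5/0.983 = 743.13.
Real GDP 1994 = 728.5/1.023 = 712.12.
Change = 712.12/743.13 − 1 = -0.0417.

-4.17%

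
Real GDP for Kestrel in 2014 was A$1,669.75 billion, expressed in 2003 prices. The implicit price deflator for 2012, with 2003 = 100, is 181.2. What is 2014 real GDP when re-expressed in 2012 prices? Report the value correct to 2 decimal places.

Real GDP in 2012 prices = Real GDP in 2003 prices × (P_2012/P_2003) = 1669.75 × 1.812 = 3025.59.

A$3,025.59 billion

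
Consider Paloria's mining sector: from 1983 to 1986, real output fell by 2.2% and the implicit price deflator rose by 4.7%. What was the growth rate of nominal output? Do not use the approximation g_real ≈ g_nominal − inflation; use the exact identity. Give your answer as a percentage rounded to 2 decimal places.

(1 + g_nom) = (1 + g_real)(1 + π) = 0.9780 × 1.0470 = 1.02397.

2.40%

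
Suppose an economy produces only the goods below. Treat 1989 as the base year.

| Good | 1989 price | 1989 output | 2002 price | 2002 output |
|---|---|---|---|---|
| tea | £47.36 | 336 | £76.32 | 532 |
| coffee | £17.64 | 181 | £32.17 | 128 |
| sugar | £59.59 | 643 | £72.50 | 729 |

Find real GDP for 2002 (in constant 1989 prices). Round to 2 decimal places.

£70894.55

Real GDP 2002 = Σ (p_1989 × q_2002) = 47.36·532 + 17.64·128 + 59.59·729 = 70894.55.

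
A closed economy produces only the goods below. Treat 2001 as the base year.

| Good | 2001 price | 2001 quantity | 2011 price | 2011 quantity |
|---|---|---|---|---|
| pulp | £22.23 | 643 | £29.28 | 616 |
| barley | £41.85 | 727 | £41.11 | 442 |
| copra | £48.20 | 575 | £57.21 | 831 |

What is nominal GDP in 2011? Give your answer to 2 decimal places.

Nominal GDP 2011 = Σ (p_2011 × q_2011) = 29.28·616 + 41.11·442 + 57.21·831 = 83748.61.

£83748.61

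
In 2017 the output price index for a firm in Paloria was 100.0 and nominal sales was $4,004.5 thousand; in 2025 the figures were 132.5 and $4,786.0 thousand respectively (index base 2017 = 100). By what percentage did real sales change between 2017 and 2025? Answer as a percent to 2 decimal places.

Deflate each year: 2017 → 4004.5/1.000 = 4004.50; 2025 → 4786.0/1.325 = 3612.08.
So real sales changed by 3612.08/4004.50 − 1 = -0.0980, i.e. -9.80%.

-9.80%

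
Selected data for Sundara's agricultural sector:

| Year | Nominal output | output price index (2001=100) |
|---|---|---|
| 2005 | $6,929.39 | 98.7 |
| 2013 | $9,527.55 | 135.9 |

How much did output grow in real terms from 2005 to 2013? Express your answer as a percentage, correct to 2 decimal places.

-0.14%

Real output 2005 = 6929.39 / 0.987 = 7020.66.
Real output 2013 = 9527.55 / 1.359 = 7010.71.
Real growth = 7010.71 / 7020.66 − 1 = -0.0014.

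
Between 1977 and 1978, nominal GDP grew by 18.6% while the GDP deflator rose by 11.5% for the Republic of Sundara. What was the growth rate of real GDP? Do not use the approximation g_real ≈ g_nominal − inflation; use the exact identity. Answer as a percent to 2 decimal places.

6.37%

(1 + g_nom) = (1 + g_real)(1 + π), so g_real = 1.1860 / 1.1150 − 1 = 0.06368.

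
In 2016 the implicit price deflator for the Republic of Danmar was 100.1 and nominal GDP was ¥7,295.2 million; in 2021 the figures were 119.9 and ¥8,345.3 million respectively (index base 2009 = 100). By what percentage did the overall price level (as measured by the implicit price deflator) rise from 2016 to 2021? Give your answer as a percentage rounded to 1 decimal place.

Price-level change = 119.9 / 100.1 − 1 = 0.1978.

19.8%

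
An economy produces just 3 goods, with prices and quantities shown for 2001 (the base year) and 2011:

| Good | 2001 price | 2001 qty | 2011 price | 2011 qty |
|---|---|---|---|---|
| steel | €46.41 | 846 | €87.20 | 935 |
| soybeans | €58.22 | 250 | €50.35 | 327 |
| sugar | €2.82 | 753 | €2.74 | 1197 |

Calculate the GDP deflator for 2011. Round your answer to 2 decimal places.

Nominal GDP 2011 = 87.20·935 + 50.35·327 + 2.74·1197 = 101276.23.
Real GDP 2011 (at 2001 prices) = 46.41·935 + 58.22·327 + 2.82·1197 = 65806.83.
Deflator = Nominal/Real × 100 = 101276.23/65806.83 × 100 = 153.899.

153.90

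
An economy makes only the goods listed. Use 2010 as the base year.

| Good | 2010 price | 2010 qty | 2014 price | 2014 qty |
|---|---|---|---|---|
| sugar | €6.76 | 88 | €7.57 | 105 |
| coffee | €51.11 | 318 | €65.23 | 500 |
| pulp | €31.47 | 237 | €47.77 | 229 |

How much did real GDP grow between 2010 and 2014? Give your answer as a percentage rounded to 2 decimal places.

37.71%

Real GDP 2010 = Nominal GDP 2010 = 6.76·88 + 51.11·318 + 31.47·237 = 24306.25.
Real GDP 2014 (at 2010 prices) = 6.76·105 + 51.11·500 + 31.47·229 = 33471.43.
Real growth = 33471.43/24306.25 − 1 = 0.3771.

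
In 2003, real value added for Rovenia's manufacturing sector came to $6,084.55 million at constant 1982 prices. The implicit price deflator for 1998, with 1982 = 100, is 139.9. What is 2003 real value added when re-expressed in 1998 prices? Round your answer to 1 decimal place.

$8,512.3 million

Real value added in 1998 prices = Real value added in 1982 prices × (P_1998/P_1982) = 6084.55 × 1.399 = 8512.29.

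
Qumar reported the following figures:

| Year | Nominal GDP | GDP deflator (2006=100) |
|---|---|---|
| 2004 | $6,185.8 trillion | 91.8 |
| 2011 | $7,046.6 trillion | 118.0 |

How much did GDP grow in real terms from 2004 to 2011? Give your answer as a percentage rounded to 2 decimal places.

-11.38%

Deflate each year: 2004 → 6185.8/0.918 = 6738.34; 2011 → 7046.6/1.180 = 5971.69.
So real GDP changed by 5971.69/6738.34 − 1 = -0.1138, i.e. -11.38%.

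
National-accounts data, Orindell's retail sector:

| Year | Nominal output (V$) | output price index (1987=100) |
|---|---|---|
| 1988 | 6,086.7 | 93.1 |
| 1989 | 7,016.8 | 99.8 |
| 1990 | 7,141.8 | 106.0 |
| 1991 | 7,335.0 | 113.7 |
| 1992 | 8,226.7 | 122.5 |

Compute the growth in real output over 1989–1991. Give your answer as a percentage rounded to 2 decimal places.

Real output 1989 = 7016.8/0.998 = 7030.86.
Real output 1991 = 7335.0/1.137 = 6451.19.
Change = 6451.19/7030.86 − 1 = -0.0824.

-8.24%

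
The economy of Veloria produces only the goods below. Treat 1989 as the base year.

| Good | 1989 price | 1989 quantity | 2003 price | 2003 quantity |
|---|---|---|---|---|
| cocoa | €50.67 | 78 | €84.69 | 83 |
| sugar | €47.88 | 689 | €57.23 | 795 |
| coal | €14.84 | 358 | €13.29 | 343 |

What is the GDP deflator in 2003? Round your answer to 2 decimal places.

Nominal GDP 2003 = 84.69·83 + 57.23·795 + 13.29·343 = 57085.59.
Real GDP 2003 (at 1989 prices) = 50.67·83 + 47.88·795 + 14.84·343 = 47360.33.
Deflator = Nominal/Real × 100 = 57085.59/47360.33 × 100 = 120.535.

120.53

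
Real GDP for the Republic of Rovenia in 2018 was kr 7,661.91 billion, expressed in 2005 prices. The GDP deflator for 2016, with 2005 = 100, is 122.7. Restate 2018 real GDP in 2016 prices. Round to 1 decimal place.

Real GDP in 2016 prices = Real GDP in 2005 prices × (P_2016/P_2005) = 7661.91 × 1.227 = 9401.16.

kr 9,401.2 billion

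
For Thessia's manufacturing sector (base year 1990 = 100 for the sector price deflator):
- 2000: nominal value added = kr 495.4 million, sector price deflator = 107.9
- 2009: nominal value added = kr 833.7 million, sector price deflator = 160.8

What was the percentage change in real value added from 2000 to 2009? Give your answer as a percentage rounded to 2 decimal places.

12.92%

Deflate each year: 2000 → 495.4/1.079 = 459.13; 2009 → 833.7/1.608 = 518.47.
So real value added changed by 518.47/459.13 − 1 = 0.1292, i.e. 12.92%.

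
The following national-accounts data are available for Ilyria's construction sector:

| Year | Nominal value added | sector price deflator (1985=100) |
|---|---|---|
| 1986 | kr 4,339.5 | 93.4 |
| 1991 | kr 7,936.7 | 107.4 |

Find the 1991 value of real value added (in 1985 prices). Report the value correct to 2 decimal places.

kr 7,389.85

Real value added = Nominal / (sector price deflator/100) = 7936.7 / 1.074 = 7389.85.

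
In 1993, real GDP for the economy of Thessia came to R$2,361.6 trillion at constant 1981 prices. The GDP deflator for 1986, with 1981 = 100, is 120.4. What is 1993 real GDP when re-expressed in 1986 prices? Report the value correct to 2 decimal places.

Real GDP in 1986 prices = Real GDP in 1981 prices × (P_1986/P_1981) = 2361.6 × 1.204 = 2843.37.

R$2,843.37 trillion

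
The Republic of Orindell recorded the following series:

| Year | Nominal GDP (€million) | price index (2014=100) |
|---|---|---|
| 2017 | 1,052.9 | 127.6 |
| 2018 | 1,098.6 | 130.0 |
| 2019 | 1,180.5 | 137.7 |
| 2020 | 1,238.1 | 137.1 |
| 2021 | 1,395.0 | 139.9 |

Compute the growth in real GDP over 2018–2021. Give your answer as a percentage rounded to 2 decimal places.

17.99%

Real GDP 2018 = 1098.6/1.300 = 845.08.
Real GDP 2021 = 1395.0/1.399 = 997.14.
Change = 997.14/845.08 − 1 = 0.1799.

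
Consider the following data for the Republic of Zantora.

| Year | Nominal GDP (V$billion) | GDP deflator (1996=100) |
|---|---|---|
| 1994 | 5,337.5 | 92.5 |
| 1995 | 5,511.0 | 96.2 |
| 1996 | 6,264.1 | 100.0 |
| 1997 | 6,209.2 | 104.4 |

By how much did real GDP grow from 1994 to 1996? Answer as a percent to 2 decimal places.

8.56%

Real GDP 1994 = 5337.5/0.925 = 5770.27.
Real GDP 1996 = 6264.1/1.000 = 6264.10.
Change = 6264.10/5770.27 − 1 = 0.0856.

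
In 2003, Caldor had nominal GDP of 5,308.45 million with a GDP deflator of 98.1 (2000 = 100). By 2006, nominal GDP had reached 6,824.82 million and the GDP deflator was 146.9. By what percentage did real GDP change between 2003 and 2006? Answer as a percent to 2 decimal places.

-14.14%

Deflate each year: 2003 → 5308.45/0.981 = 5411.26; 2006 → 6824.82/1.469 = 4645.90.
So real GDP changed by 4645.90/5411.26 − 1 = -0.1414, i.e. -14.14%.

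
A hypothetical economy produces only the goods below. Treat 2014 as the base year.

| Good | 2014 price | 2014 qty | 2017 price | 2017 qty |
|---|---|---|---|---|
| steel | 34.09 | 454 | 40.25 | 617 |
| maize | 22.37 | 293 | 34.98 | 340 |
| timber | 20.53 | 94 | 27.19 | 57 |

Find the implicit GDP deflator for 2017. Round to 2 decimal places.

128.41

Nominal GDP 2017 = 40.25·617 + 34.98·340 + 27.19·57 = 38277.28.
Real GDP 2017 (at 2014 prices) = 34.09·617 + 22.37·340 + 20.53·57 = 29809.54.
Deflator = Nominal/Real × 100 = 38277.28/29809.54 × 100 = 128.406.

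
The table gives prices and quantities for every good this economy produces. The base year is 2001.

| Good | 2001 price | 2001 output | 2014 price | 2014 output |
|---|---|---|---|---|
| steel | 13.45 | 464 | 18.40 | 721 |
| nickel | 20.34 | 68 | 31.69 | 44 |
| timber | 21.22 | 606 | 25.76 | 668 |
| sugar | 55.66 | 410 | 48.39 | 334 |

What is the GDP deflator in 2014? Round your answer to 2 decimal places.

Nominal GDP 2014 = 18.40·721 + 31.69·44 + 25.76·668 + 48.39·334 = 48030.70.
Real GDP 2014 (at 2001 prices) = 13.45·721 + 20.34·44 + 21.22·668 + 55.66·334 = 43357.81.
Deflator = Nominal/Real × 100 = 48030.70/43357.81 × 100 = 110.778.

110.78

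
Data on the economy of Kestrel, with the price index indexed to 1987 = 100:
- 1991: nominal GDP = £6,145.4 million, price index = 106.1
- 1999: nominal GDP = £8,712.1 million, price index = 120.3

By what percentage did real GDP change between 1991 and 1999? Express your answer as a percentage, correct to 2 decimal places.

25.03%

Deflate each year: 1991 → 6145.4/1.061 = 5792.08; 1999 → 8712.1/1.203 = 7241.98.
So real GDP changed by 7241.98/5792.08 − 1 = 0.2503, i.e. 25.03%.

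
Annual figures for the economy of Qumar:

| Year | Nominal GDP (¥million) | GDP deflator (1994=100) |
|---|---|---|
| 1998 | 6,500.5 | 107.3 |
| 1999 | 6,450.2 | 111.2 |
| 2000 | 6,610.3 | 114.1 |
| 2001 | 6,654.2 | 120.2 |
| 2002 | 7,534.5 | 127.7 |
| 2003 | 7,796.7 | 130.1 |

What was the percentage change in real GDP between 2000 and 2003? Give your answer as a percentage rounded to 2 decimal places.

Real GDP 2000 = 6610.3/1.141 = 5793.43.
Real GDP 2003 = 7796.7/1.301 = 5992.85.
Change = 5992.85/5793.43 − 1 = 0.0344.

3.44%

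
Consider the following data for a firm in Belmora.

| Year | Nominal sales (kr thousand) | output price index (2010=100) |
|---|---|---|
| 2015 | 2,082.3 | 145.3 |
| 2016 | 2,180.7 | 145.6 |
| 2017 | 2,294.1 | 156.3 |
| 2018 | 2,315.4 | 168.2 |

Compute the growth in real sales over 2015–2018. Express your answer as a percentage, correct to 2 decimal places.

-3.94%

Real sales 2015 = 2082.3/1.453 = 1433.10.
Real sales 2018 = 2315.4/1.682 = 1376.58.
Change = 1376.58/1433.10 − 1 = -0.0394.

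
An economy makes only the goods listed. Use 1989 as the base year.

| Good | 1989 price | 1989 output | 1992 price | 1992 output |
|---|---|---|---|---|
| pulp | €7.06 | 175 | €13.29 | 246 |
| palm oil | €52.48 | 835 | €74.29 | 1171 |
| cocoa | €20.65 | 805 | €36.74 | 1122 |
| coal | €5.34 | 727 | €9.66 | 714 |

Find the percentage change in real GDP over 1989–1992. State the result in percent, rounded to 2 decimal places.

37.54%

Real GDP 1989 = Nominal GDP 1989 = 7.06·175 + 52.48·835 + 20.65·805 + 5.34·727 = 65561.73.
Real GDP 1992 (at 1989 prices) = 7.06·246 + 52.48·1171 + 20.65·1122 + 5.34·714 = 90172.90.
Real growth = 90172.90/65561.73 − 1 = 0.3754.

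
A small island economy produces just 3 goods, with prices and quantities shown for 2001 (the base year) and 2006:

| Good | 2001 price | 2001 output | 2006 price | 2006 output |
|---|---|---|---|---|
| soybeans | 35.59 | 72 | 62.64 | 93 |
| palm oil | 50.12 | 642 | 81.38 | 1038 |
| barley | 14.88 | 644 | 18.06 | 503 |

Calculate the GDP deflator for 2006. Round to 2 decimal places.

158.20

Nominal GDP 2006 = 62.64·93 + 81.38·1038 + 18.06·503 = 99382.14.
Real GDP 2006 (at 2001 prices) = 35.59·93 + 50.12·1038 + 14.88·503 = 62819.07.
Deflator = Nominal/Real × 100 = 99382.14/62819.07 × 100 = 158.204.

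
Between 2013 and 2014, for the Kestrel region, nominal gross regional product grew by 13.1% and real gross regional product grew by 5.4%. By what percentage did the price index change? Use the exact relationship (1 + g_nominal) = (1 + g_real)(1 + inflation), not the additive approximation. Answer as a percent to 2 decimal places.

(1 + g_nom) = (1 + g_real)(1 + π), so π = 1.1310 / 1.0540 − 1 = 0.07306.

7.31%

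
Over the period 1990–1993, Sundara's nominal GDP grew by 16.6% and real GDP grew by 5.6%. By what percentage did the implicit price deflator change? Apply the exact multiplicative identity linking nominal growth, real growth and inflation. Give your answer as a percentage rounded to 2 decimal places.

(1 + g_nom) = (1 + g_real)(1 + π), so π = 1.1660 / 1.0560 − 1 = 0.10417.

10.42%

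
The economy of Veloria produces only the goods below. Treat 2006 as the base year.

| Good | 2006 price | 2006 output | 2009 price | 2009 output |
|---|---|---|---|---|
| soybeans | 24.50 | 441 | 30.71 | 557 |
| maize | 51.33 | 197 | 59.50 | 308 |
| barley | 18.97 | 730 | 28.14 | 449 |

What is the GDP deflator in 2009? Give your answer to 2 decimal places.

Nominal GDP 2009 = 30.71·557 + 59.50·308 + 28.14·449 = 48066.33.
Real GDP 2009 (at 2006 prices) = 24.50·557 + 51.33·308 + 18.97·449 = 37973.67.
Deflator = Nominal/Real × 100 = 48066.33/37973.67 × 100 = 126.578.

126.58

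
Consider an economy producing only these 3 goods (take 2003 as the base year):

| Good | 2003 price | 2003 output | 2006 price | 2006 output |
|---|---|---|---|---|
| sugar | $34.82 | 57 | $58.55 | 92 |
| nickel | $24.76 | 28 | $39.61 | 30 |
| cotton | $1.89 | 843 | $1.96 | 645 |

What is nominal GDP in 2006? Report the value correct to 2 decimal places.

$7839.10

Nominal GDP 2006 = Σ (p_2006 × q_2006) = 58.55·92 + 39.61·30 + 1.96·645 = 7839.10.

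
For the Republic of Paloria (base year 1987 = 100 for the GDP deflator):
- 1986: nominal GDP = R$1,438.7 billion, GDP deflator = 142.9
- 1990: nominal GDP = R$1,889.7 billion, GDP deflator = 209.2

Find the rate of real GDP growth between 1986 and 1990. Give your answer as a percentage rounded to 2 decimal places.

-10.28%

Deflate each year: 1986 → 1438.7/1.429 = 1006.79; 1990 → 1889.7/2.092 = 903.30.
So real GDP changed by 903.30/1006.79 − 1 = -0.1028, i.e. -10.28%.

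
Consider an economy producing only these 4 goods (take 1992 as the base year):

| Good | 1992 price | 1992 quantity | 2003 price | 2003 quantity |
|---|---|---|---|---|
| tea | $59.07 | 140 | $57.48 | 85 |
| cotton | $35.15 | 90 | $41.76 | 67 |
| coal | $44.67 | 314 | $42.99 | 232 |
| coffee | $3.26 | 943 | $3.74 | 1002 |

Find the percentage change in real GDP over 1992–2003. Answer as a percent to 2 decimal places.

Real GDP 1992 = Nominal GDP 1992 = 59.07·140 + 35.15·90 + 44.67·314 + 3.26·943 = 28533.86.
Real GDP 2003 (at 1992 prices) = 59.07·85 + 35.15·67 + 44.67·232 + 3.26·1002 = 21005.96.
Real growth = 21005.96/28533.86 − 1 = -0.2638.

-26.38%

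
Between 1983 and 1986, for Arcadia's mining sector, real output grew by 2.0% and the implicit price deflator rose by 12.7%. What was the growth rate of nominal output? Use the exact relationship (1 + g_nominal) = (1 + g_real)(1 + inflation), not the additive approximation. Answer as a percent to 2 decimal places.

14.95%

(1 + g_nom) = (1 + g_real)(1 + π) = 1.0200 × 1.1270 = 1.14954.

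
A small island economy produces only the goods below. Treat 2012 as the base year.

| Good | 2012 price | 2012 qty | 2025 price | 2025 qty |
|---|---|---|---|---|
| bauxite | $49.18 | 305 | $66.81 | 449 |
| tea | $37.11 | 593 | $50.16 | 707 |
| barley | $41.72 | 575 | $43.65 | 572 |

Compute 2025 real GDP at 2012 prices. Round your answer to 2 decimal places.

Real GDP 2025 = Σ (p_2012 × q_2025) = 49.18·449 + 37.11·707 + 41.72·572 = 72182.43.

$72182.43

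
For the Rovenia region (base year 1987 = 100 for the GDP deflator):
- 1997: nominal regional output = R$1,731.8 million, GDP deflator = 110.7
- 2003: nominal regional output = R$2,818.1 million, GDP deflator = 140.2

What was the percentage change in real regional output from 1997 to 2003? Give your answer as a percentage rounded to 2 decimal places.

28.49%

Deflate each year: 1997 → 1731.8/1.107 = 1564.41; 2003 → 2818.1/1.402 = 2010.06.
So real regional output changed by 2010.06/1564.41 − 1 = 0.2849, i.e. 28.49%.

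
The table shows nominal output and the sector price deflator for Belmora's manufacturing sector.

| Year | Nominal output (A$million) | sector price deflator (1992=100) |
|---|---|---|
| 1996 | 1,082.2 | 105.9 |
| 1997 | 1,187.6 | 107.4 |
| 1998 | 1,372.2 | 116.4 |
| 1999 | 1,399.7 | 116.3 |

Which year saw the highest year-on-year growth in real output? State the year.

1997

1997: real = 1187.6/1.074 = 1105.77; growth vs 1996 (1021.91) = 8.21%.
1998: real = 1372.2/1.164 = 1178.87; growth vs 1997 (1105.77) = 6.61%.
1999: real = 1399.7/1.163 = 1203.53; growth vs 1998 (1178.87) = 2.09%.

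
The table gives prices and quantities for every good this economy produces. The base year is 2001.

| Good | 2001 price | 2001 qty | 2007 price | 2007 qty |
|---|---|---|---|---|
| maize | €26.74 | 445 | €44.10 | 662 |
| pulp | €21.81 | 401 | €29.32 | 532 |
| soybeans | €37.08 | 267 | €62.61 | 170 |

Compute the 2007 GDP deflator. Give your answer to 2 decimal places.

Nominal GDP 2007 = 44.10·662 + 29.32·532 + 62.61·170 = 55436.14.
Real GDP 2007 (at 2001 prices) = 26.74·662 + 21.81·532 + 37.08·170 = 35608.40.
Deflator = Nominal/Real × 100 = 55436.14/35608.40 × 100 = 155.683.

155.68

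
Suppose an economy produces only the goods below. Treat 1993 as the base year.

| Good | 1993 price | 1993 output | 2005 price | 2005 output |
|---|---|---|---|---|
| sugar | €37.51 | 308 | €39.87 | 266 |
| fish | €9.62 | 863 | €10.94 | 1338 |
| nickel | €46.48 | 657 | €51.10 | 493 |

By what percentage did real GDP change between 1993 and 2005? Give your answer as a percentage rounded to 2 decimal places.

Real GDP 1993 = Nominal GDP 1993 = 37.51·308 + 9.62·863 + 46.48·657 = 50392.50.
Real GDP 2005 (at 1993 prices) = 37.51·266 + 9.62·1338 + 46.48·493 = 45763.86.
Real growth = 45763.86/50392.50 − 1 = -0.0919.

-9.19%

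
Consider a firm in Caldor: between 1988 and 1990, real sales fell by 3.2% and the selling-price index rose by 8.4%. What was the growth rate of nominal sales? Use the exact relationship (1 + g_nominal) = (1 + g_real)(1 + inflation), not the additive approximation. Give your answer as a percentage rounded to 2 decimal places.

4.93%

(1 + g_nom) = (1 + g_real)(1 + π) = 0.9680 × 1.0840 = 1.04931.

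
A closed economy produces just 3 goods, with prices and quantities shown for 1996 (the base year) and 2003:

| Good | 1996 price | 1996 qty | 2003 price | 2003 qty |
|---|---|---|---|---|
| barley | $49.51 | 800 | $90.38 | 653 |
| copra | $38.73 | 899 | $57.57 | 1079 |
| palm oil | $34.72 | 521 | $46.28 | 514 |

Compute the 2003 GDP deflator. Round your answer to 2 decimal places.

Nominal GDP 2003 = 90.38·653 + 57.57·1079 + 46.28·514 = 144924.09.
Real GDP 2003 (at 1996 prices) = 49.51·653 + 38.73·1079 + 34.72·514 = 91965.78.
Deflator = Nominal/Real × 100 = 144924.09/91965.78 × 100 = 157.585.

157.58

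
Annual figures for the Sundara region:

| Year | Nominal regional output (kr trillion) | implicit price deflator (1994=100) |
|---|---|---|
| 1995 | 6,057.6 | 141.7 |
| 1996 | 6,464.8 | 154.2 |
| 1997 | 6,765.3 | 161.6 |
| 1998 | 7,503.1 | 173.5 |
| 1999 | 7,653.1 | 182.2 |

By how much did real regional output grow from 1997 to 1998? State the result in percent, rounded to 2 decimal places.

Real regional output 1997 = 6765.3/1.616 = 4186.45.
Real regional output 1998 = 7503.1/1.735 = 4324.55.
Change = 4324.55/4186.45 − 1 = 0.0330.

3.30%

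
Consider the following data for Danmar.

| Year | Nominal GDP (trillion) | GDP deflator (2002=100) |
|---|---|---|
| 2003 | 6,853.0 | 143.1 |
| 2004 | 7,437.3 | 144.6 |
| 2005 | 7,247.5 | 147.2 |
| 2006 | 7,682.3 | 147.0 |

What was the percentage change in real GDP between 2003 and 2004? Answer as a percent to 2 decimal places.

Real GDP 2003 = 6853.0/1.431 = 4788.96.
Real GDP 2004 = 7437.3/1.446 = 5143.36.
Change = 5143.36/4788.96 − 1 = 0.0740.

7.40%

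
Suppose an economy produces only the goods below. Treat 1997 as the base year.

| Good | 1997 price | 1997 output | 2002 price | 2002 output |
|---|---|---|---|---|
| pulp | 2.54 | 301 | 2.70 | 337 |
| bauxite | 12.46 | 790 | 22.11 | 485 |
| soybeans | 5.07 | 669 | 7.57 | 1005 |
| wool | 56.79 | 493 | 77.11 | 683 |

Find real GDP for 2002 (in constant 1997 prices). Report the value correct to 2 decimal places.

50782.00

Real GDP 2002 = Σ (p_1997 × q_2002) = 2.54·337 + 12.46·485 + 5.07·1005 + 56.79·683 = 50782.00.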